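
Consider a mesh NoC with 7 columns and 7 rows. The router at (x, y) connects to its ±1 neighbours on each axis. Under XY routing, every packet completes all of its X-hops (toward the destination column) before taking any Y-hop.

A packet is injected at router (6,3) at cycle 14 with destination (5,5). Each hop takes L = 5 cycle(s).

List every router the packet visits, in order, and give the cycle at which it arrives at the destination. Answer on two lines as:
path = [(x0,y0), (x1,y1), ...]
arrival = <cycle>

[0] x=6 y=3 t=14
[1] x=5 y=3 t=19 →W
[2] x=5 y=4 t=24 →N
[3] x=5 y=5 t=29 →N

path = [(6,3), (5,3), (5,4), (5,5)]
arrival = 29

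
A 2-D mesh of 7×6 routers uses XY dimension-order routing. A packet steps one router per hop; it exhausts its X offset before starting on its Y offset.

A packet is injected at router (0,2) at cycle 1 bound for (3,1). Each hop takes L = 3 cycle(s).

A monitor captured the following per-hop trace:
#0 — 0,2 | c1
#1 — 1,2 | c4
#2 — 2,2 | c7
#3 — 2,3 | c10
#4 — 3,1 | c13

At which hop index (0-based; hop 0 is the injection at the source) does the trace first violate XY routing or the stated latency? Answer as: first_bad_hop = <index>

  1: Δx=+1 Δy=+0 Δt=3 [ok]
  2: Δx=+1 Δy=+0 Δt=3 [ok]
  3: Δx=+0 Δy=+1 Δt=3 [BAD: Y-move but x=2≠3]

first_bad_hop = 3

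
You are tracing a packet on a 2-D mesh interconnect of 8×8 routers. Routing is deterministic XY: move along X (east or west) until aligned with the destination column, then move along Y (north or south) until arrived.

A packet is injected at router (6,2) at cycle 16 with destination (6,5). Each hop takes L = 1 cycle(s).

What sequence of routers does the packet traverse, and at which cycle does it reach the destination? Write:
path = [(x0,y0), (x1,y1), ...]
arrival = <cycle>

path = [(6,2), (6,3), (6,4), (6,5)]
arrival = 19

  0. router=(6,2) cycle=16 (inject)
  1. router=(6,3) cycle=17 dir=N
  2. router=(6,4) cycle=18 dir=N
  3. router=(6,5) cycle=19 dir=N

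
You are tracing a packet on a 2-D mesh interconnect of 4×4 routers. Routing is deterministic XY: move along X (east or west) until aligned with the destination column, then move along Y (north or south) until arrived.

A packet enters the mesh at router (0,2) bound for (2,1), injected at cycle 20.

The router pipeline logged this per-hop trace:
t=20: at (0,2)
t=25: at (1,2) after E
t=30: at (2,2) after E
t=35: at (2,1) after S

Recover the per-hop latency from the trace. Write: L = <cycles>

L = 5

cyc[1] − cyc[0] = 25 − 20 = 5.
That increment is L by definition: L = 5.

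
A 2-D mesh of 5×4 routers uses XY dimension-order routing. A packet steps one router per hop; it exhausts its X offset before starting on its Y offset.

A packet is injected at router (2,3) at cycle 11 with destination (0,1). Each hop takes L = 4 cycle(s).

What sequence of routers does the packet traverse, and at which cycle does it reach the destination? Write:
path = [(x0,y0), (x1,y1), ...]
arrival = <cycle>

src (2,3)  cyc=11
W→(1,3)  cyc=15
W→(0,3)  cyc=19
S→(0,2)  cyc=23
S→(0,1)  cyc=27

path = [(2,3), (1,3), (0,3), (0,2), (0,1)]
arrival = 27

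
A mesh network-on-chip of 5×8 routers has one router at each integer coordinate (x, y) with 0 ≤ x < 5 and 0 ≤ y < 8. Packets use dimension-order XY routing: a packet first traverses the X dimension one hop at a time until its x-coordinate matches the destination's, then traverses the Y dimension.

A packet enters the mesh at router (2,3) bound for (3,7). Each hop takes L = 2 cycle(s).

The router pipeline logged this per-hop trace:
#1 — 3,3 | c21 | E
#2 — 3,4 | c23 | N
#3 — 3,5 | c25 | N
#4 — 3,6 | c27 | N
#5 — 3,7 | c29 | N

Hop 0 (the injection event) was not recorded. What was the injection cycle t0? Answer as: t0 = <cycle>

cyc[1] = 21 and cyc[k] = t0 + k·L for every k.
Subtract one hop: t0 = 21 − 2 = 19.

t0 = 19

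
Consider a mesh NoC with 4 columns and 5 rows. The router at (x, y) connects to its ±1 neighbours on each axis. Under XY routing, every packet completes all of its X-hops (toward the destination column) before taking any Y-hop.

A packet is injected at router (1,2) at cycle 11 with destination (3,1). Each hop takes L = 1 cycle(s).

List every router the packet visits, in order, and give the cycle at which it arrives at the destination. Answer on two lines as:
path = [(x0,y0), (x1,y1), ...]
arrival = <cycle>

[0] x=1 y=2 t=11
[1] x=2 y=2 t=12 →E
[2] x=3 y=2 t=13 →E
[3] x=3 y=1 t=14 →S

path = [(1,2), (2,2), (3,2), (3,1)]
arrival = 14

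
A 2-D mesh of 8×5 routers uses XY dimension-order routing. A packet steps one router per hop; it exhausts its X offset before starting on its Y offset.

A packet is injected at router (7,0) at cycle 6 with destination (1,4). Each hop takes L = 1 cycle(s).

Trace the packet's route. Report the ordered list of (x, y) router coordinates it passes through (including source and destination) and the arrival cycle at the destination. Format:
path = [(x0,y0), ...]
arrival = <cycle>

t=6: at (7,0)
t=7: at (6,0) after W
t=8: at (5,0) after W
t=9: at (4,0) after W
t=10: at (3,0) after W
t=11: at (2,0) after W
t=12: at (1,0) after W
t=13: at (1,1) after N
t=14: at (1,2) after N
t=15: at (1,3) after N
t=16: at (1,4) after N

path = [(7,0), (6,0), (5,0), (4,0), (3,0), (2,0), (1,0), (1,1), (1,2), (1,3), (1,4)]
arrival = 16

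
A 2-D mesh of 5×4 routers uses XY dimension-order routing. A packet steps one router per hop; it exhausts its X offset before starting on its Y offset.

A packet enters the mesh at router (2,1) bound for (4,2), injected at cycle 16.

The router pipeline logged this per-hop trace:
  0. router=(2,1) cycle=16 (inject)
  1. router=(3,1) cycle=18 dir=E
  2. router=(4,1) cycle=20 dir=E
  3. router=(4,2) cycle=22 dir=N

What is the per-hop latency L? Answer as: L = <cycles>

L = 2

Between hops 0 and 1 the cycle counter advances 18 − 16 = 2.
Per-hop latency L = Δcyc = 2.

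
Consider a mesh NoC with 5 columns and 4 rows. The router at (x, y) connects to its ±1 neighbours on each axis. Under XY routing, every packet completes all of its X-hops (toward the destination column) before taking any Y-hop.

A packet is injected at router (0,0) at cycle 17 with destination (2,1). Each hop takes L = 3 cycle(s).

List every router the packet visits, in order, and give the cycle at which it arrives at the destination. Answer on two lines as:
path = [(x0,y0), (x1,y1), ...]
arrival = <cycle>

path = [(0,0), (1,0), (2,0), (2,1)]
arrival = 26

hop 0: (0,0) @ cyc 17
hop 1: (1,0) @ cyc 20  [E]
hop 2: (2,0) @ cyc 23  [E]
hop 3: (2,1) @ cyc 26  [N]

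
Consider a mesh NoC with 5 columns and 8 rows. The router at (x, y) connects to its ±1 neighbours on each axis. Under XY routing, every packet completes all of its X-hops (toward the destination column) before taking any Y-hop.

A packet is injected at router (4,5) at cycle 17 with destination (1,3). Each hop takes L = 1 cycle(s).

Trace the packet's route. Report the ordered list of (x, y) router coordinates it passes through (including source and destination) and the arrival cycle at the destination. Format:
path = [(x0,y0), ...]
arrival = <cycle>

path = [(4,5), (3,5), (2,5), (1,5), (1,4), (1,3)]
arrival = 22

hop 0: (4,5) @ cyc 17
hop 1: (3,5) @ cyc 18  [W]
hop 2: (2,5) @ cyc 19  [W]
hop 3: (1,5) @ cyc 20  [W]
hop 4: (1,4) @ cyc 21  [S]
hop 5: (1,3) @ cyc 22  [S]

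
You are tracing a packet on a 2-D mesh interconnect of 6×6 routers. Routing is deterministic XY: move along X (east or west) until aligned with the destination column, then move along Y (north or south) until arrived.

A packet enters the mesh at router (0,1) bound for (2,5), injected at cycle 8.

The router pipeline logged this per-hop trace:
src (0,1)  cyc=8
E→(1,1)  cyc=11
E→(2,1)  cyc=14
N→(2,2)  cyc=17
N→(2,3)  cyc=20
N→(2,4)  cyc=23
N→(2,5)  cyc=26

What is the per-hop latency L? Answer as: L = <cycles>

L = 3

cyc[1] − cyc[0] = 11 − 8 = 3.
That increment is L by definition: L = 3.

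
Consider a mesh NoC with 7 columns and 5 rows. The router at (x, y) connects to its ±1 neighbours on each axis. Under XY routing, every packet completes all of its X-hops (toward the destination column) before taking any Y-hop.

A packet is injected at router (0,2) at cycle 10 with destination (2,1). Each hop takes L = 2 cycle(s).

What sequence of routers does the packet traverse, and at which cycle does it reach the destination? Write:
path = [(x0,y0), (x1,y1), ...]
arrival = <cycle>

path = [(0,2), (1,2), (2,2), (2,1)]
arrival = 16

src (0,2)  cyc=10
E→(1,2)  cyc=12
E→(2,2)  cyc=14
S→(2,1)  cyc=16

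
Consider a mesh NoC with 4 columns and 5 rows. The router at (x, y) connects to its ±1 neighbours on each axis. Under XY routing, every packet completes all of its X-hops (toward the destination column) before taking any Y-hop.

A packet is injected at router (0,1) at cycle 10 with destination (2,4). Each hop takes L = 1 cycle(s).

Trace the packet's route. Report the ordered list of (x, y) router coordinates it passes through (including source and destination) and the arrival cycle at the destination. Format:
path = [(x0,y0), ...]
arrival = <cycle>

path = [(0,1), (1,1), (2,1), (2,2), (2,3), (2,4)]
arrival = 15

hop 0: (0,1) @ cyc 10
hop 1: (1,1) @ cyc 11  [E]
hop 2: (2,1) @ cyc 12  [E]
hop 3: (2,2) @ cyc 13  [N]
hop 4: (2,3) @ cyc 14  [N]
hop 5: (2,4) @ cyc 15  [N]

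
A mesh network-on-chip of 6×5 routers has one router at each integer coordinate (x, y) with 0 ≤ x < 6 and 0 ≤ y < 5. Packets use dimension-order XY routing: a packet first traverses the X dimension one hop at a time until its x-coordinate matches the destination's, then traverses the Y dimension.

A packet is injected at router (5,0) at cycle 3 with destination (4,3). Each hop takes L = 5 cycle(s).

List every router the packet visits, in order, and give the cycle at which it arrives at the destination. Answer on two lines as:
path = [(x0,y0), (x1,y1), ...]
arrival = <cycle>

path = [(5,0), (4,0), (4,1), (4,2), (4,3)]
arrival = 23

hop 0: (5,0) @ cyc 3
hop 1: (4,0) @ cyc 8  [W]
hop 2: (4,1) @ cyc 13  [N]
hop 3: (4,2) @ cyc 18  [N]
hop 4: (4,3) @ cyc 23  [N]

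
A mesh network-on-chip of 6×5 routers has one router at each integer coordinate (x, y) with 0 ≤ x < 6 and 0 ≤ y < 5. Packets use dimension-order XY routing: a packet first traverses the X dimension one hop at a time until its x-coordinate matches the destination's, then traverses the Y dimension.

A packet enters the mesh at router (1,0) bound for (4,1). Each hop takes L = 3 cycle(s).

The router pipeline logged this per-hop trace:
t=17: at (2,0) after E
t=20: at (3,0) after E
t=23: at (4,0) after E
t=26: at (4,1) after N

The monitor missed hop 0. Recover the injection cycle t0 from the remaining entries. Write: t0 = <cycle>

The first recorded entry is hop 1 at cycle 17.
Therefore t0 = 17 − L = 14.

t0 = 14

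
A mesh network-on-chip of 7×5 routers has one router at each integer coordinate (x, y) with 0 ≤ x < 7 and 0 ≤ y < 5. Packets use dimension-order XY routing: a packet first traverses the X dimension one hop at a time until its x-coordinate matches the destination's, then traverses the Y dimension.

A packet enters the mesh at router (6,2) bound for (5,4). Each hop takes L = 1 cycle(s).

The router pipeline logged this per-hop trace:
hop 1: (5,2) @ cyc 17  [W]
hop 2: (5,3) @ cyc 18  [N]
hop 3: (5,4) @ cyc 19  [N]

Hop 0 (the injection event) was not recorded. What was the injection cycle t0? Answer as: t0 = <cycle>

Hop 1 reached at cycle 17; hop k is at t0 + k·L.
Subtract one hop: t0 = 17 − 1 = 16.

t0 = 16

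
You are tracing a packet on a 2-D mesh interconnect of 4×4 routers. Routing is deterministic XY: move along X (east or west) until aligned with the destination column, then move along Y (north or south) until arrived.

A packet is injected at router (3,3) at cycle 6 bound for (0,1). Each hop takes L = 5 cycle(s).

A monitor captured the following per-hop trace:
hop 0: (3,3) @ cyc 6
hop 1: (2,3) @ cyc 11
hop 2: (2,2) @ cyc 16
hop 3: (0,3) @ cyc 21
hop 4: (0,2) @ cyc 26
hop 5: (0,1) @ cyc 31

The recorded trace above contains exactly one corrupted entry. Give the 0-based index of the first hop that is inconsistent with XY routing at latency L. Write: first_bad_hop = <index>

hop 1: step (-1,+0), +5 cyc — ok
hop 2: step (+0,-1), +5 cyc — BAD: Y-move but x=2≠0

first_bad_hop = 2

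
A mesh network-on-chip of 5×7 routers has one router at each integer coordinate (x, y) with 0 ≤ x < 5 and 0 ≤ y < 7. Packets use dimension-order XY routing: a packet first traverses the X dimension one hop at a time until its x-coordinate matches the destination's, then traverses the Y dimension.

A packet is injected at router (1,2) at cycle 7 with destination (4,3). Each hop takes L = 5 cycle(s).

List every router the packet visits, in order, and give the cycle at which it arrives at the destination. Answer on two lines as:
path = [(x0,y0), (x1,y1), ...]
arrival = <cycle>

path = [(1,2), (2,2), (3,2), (4,2), (4,3)]
arrival = 27

t=7: at (1,2)
t=12: at (2,2) after E
t=17: at (3,2) after E
t=22: at (4,2) after E
t=27: at (4,3) after N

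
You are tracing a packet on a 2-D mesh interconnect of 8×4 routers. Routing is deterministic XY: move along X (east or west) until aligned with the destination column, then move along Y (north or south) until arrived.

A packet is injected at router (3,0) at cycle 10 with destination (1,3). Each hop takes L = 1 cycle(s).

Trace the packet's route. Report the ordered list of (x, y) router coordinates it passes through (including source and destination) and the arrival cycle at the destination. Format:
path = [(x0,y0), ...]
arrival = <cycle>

path = [(3,0), (2,0), (1,0), (1,1), (1,2), (1,3)]
arrival = 15

  0. router=(3,0) cycle=10 (inject)
  1. router=(2,0) cycle=11 dir=W
  2. router=(1,0) cycle=12 dir=W
  3. router=(1,1) cycle=13 dir=N
  4. router=(1,2) cycle=14 dir=N
  5. router=(1,3) cycle=15 dir=N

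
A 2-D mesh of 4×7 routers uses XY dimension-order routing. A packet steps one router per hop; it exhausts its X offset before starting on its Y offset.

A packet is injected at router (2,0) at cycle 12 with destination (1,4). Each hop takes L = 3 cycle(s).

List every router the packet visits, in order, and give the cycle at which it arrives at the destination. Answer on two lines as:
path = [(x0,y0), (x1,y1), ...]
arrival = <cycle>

src (2,0)  cyc=12
W→(1,0)  cyc=15
N→(1,1)  cyc=18
N→(1,2)  cyc=21
N→(1,3)  cyc=24
N→(1,4)  cyc=27

path = [(2,0), (1,0), (1,1), (1,2), (1,3), (1,4)]
arrival = 27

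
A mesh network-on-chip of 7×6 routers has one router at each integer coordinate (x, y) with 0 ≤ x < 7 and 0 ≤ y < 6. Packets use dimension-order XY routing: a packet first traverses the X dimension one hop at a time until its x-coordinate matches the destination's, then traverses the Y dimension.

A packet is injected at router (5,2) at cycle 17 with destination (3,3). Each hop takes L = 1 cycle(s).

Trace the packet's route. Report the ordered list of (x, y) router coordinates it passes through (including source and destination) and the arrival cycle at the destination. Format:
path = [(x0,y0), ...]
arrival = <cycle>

t=17: at (5,2)
t=18: at (4,2) after W
t=19: at (3,2) after W
t=20: at (3,3) after N

path = [(5,2), (4,2), (3,2), (3,3)]
arrival = 20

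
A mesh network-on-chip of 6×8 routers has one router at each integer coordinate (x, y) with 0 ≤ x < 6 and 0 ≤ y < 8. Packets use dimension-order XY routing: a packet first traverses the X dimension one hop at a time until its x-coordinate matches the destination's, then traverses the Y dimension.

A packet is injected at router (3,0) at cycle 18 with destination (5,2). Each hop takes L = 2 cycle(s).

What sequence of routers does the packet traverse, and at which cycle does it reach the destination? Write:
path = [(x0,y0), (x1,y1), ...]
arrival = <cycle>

#0 — 3,0 | c18
#1 — 4,0 | c20 | E
#2 — 5,0 | c22 | E
#3 — 5,1 | c24 | N
#4 — 5,2 | c26 | N

path = [(3,0), (4,0), (5,0), (5,1), (5,2)]
arrival = 26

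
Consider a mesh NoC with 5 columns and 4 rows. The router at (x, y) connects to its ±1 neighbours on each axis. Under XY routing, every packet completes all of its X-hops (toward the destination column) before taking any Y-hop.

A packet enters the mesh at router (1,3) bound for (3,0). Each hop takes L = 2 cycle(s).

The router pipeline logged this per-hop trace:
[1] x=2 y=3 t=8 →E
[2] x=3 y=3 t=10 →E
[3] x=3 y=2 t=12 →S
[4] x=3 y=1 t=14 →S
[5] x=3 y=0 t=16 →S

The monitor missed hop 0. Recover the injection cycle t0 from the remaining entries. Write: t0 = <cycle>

t0 = 6

Hop 1 reached at cycle 8; hop k is at t0 + k·L.
Subtract one hop: t0 = 8 − 2 = 6.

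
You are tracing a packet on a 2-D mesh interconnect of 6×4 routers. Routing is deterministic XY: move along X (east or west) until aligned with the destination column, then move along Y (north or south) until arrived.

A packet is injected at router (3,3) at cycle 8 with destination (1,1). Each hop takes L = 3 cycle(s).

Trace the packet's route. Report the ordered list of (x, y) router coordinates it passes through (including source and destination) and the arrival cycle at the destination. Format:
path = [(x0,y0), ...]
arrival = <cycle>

path = [(3,3), (2,3), (1,3), (1,2), (1,1)]
arrival = 20

t=8: at (3,3)
t=11: at (2,3) after W
t=14: at (1,3) after W
t=17: at (1,2) after S
t=20: at (1,1) after S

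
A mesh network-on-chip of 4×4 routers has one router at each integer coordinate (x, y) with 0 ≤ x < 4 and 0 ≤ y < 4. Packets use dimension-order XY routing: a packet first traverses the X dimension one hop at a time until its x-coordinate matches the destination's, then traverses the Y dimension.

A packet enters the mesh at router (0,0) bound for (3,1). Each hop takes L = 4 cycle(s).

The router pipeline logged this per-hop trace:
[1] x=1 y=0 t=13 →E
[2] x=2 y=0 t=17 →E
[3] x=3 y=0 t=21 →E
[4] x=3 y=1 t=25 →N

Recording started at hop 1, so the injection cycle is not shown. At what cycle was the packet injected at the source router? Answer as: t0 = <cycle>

The first recorded entry is hop 1 at cycle 13.
Therefore t0 = 13 − L = 9.

t0 = 9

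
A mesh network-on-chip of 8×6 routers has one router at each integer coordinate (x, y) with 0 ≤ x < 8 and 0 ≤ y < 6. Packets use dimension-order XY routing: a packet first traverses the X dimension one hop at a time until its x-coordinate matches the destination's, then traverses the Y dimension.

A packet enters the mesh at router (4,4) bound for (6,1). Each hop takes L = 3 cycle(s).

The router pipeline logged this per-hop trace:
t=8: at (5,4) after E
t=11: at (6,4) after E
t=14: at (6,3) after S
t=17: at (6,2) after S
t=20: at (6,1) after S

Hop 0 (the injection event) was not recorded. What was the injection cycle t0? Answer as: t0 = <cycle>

t0 = 5

At hop 1 the cycle is 8; in general cyc_k = t0 + kL.
So t0 = 8 − 1·3 = 5.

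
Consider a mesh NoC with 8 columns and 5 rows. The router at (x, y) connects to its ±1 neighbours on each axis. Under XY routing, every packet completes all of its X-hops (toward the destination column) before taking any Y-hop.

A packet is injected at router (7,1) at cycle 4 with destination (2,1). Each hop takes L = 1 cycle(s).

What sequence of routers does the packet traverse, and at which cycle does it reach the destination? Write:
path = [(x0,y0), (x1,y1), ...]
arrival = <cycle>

path = [(7,1), (6,1), (5,1), (4,1), (3,1), (2,1)]
arrival = 9

src (7,1)  cyc=4
W→(6,1)  cyc=5
W→(5,1)  cyc=6
W→(4,1)  cyc=7
W→(3,1)  cyc=8
W→(2,1)  cyc=9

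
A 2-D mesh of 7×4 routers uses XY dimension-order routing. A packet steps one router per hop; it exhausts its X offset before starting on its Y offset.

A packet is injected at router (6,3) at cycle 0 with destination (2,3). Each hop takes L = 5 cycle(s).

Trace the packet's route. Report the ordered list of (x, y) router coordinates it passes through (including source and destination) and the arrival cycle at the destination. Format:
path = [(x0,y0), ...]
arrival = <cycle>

[0] x=6 y=3 t=0
[1] x=5 y=3 t=5 →W
[2] x=4 y=3 t=10 →W
[3] x=3 y=3 t=15 →W
[4] x=2 y=3 t=20 →W

path = [(6,3), (5,3), (4,3), (3,3), (2,3)]
arrival = 20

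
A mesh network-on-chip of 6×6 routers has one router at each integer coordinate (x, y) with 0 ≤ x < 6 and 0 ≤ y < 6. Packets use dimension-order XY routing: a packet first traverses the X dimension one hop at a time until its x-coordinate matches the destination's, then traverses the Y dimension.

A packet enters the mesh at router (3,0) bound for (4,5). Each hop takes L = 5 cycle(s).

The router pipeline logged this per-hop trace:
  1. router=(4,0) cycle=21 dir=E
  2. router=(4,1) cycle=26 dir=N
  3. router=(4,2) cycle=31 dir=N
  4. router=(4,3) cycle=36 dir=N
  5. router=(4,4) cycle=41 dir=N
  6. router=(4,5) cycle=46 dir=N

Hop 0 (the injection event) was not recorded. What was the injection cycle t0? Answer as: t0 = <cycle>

Hop 1 reached at cycle 21; hop k is at t0 + k·L.
So t0 = 21 − 1·5 = 16.

t0 = 16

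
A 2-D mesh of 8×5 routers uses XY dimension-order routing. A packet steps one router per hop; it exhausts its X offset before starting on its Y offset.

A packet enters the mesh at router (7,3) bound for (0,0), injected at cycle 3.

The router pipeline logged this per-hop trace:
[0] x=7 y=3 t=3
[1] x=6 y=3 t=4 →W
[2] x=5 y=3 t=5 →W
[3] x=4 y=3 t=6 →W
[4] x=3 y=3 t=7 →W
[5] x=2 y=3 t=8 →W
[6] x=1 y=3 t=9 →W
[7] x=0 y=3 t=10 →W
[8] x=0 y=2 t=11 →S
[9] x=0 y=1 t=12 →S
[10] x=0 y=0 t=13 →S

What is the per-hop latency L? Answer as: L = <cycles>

Δcyc across hop 0→1: 4 − 3 = 1.
One hop costs L cycles, so L = 1.

L = 1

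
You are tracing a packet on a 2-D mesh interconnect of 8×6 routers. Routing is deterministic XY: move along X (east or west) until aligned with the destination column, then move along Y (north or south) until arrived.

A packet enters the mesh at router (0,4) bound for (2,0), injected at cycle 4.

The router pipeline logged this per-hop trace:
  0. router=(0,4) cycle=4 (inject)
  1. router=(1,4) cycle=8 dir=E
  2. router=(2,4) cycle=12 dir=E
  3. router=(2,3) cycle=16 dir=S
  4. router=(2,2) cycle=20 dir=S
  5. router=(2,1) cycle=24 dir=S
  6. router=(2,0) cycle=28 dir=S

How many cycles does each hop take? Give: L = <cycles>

L = 4

From hop 0 (4) to hop 1 (8): +4 cycles.
That increment is L by definition: L = 4.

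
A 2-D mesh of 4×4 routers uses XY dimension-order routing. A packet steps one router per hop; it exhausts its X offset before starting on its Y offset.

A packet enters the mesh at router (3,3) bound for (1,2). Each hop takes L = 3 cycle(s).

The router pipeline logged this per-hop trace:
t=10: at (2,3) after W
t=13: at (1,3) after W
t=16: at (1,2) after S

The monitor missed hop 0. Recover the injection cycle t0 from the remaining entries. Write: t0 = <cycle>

t0 = 7

cyc[1] = 10 and cyc[k] = t0 + k·L for every k.
t0 = cyc[1] − L = 10 − 3 = 7.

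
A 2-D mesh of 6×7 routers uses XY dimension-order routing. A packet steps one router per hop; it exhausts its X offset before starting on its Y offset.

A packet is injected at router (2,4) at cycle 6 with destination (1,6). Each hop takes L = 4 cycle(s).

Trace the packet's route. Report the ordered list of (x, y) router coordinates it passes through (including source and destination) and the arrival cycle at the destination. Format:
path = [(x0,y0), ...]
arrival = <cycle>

hop 0: (2,4) @ cyc 6
hop 1: (1,4) @ cyc 10  [W]
hop 2: (1,5) @ cyc 14  [N]
hop 3: (1,6) @ cyc 18  [N]

path = [(2,4), (1,4), (1,5), (1,6)]
arrival = 18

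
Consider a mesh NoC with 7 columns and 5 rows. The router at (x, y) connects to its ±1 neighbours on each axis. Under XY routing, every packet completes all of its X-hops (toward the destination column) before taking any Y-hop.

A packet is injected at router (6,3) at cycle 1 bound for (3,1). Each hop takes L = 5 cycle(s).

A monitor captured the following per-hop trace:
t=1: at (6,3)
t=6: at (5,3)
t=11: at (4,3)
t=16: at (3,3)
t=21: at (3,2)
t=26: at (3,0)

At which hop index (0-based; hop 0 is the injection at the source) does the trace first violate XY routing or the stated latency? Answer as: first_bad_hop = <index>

first_bad_hop = 5

[1] (-1,+0) / 5c ⇒ ok
[2] (-1,+0) / 5c ⇒ ok
[3] (-1,+0) / 5c ⇒ ok
[4] (+0,-1) / 5c ⇒ ok
[5] (+0,-2) / 5c ⇒ BAD: non-unit step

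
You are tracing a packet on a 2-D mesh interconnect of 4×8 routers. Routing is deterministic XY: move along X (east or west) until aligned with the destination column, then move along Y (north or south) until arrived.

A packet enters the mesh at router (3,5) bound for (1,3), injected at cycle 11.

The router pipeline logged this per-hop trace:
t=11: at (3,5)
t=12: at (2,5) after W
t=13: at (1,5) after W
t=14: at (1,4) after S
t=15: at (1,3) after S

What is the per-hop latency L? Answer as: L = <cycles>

L = 1

Δcyc across hop 0→1: 12 − 11 = 1.
That increment is L by definition: L = 1.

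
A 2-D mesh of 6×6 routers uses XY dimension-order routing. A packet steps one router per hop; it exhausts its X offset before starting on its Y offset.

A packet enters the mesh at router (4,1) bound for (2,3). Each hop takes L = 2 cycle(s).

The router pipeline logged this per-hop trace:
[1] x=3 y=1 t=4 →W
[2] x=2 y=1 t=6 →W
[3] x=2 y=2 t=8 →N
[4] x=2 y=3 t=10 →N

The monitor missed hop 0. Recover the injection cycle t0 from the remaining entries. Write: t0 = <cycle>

Hop 1 reached at cycle 4; hop k is at t0 + k·L.
t0 = cyc[1] − L = 4 − 2 = 2.

t0 = 2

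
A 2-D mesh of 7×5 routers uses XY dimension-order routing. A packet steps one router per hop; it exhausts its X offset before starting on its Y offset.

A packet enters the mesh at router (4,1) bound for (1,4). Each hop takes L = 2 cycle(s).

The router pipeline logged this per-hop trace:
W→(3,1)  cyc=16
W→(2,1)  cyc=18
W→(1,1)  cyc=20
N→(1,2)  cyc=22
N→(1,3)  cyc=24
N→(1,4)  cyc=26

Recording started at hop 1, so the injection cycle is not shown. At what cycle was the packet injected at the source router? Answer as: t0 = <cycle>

Hop 1 reached at cycle 16; hop k is at t0 + k·L.
t0 = cyc[1] − L = 16 − 2 = 14.

t0 = 14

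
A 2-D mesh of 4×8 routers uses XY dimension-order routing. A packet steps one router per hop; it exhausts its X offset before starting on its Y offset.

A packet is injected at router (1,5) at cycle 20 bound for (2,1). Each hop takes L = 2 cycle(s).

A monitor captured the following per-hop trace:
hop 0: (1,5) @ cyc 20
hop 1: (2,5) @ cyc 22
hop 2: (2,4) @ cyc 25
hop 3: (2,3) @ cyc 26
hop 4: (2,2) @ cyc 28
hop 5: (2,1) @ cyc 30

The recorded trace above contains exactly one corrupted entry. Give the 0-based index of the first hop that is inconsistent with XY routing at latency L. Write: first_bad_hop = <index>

check 1→ d=(1,0) cyc+2: ok
check 2→ d=(0,-1) cyc+3: BAD: Δcyc=3≠L

first_bad_hop = 2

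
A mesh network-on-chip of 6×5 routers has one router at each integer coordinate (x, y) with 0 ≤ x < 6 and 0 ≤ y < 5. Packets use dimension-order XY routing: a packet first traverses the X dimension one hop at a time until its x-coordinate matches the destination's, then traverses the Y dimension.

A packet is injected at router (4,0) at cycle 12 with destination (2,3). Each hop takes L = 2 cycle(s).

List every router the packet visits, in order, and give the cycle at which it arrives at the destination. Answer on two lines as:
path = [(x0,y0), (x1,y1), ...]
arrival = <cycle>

path = [(4,0), (3,0), (2,0), (2,1), (2,2), (2,3)]
arrival = 22

t=12: at (4,0)
t=14: at (3,0) after W
t=16: at (2,0) after W
t=18: at (2,1) after N
t=20: at (2,2) after N
t=22: at (2,3) after N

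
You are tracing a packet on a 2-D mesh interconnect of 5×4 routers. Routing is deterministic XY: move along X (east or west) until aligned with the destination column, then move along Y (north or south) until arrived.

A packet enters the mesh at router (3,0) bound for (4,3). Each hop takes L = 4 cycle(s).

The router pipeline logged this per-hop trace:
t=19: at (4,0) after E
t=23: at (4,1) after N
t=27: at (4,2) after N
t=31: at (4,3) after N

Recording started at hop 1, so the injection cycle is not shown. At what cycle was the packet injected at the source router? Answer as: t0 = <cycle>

t0 = 15

Hop 1 reached at cycle 19; hop k is at t0 + k·L.
t0 = cyc[1] − L = 19 − 4 = 15.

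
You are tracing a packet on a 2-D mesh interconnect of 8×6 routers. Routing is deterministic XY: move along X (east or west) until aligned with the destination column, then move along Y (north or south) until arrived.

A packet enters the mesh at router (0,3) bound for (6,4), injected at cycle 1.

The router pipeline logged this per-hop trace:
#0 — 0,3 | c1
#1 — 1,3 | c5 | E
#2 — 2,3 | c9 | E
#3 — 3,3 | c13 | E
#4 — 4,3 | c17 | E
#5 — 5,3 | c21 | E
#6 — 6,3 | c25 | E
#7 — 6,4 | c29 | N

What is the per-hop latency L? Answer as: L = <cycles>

L = 4

From hop 0 (1) to hop 1 (5): +4 cycles.
One hop costs L cycles, so L = 4.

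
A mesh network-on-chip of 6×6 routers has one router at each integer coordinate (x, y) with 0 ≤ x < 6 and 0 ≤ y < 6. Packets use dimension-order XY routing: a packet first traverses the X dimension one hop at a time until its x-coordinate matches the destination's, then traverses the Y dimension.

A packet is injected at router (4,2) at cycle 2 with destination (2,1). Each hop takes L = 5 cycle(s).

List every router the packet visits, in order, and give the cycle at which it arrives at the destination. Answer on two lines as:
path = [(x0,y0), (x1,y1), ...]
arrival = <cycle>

src (4,2)  cyc=2
W→(3,2)  cyc=7
W→(2,2)  cyc=12
S→(2,1)  cyc=17

path = [(4,2), (3,2), (2,2), (2,1)]
arrival = 17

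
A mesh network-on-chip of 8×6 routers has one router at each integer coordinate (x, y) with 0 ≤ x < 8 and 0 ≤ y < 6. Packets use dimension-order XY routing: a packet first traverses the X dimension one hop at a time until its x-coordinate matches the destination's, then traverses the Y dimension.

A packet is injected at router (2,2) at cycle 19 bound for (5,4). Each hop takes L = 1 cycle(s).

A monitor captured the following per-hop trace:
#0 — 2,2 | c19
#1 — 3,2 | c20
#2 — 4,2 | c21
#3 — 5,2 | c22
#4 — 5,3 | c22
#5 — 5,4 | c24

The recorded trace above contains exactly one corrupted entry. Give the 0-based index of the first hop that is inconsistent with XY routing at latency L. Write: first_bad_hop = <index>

first_bad_hop = 4

[1] (+1,+0) / 1c ⇒ ok
[2] (+1,+0) / 1c ⇒ ok
[3] (+1,+0) / 1c ⇒ ok
[4] (+0,+1) / 0c ⇒ BAD: Δcyc=0≠L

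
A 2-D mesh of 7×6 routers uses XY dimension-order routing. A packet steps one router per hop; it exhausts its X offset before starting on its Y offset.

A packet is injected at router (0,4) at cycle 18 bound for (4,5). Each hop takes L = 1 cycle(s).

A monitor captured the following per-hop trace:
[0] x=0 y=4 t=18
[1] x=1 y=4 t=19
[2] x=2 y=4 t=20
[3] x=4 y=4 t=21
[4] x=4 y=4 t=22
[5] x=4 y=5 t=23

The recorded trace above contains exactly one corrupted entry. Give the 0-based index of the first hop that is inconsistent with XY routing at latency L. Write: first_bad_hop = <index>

check 1→ d=(1,0) cyc+1: ok
check 2→ d=(1,0) cyc+1: ok
check 3→ d=(2,0) cyc+1: BAD: non-unit step

first_bad_hop = 3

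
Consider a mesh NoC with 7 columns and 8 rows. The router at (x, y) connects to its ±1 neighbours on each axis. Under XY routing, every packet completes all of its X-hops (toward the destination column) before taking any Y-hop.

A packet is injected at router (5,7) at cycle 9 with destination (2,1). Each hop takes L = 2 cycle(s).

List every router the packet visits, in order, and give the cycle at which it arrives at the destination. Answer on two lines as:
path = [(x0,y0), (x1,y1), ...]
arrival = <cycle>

[0] x=5 y=7 t=9
[1] x=4 y=7 t=11 →W
[2] x=3 y=7 t=13 →W
[3] x=2 y=7 t=15 →W
[4] x=2 y=6 t=17 →S
[5] x=2 y=5 t=19 →S
[6] x=2 y=4 t=21 →S
[7] x=2 y=3 t=23 →S
[8] x=2 y=2 t=25 →S
[9] x=2 y=1 t=27 →S

path = [(5,7), (4,7), (3,7), (2,7), (2,6), (2,5), (2,4), (2,3), (2,2), (2,1)]
arrival = 27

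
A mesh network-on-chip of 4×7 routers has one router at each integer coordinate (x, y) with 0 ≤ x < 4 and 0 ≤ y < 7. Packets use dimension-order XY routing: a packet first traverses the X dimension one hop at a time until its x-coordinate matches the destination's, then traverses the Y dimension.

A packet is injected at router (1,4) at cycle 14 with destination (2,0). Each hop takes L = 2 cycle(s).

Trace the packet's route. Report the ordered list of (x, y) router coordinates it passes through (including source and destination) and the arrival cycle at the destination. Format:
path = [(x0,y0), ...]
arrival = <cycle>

path = [(1,4), (2,4), (2,3), (2,2), (2,1), (2,0)]
arrival = 24

#0 — 1,4 | c14
#1 — 2,4 | c16 | E
#2 — 2,3 | c18 | S
#3 — 2,2 | c20 | S
#4 — 2,1 | c22 | S
#5 — 2,0 | c24 | S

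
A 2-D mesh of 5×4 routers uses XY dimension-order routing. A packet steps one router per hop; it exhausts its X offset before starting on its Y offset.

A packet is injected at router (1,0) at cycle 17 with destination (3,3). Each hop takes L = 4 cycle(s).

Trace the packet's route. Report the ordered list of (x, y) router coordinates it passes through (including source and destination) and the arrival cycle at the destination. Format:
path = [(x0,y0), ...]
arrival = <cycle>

[0] x=1 y=0 t=17
[1] x=2 y=0 t=21 →E
[2] x=3 y=0 t=25 →E
[3] x=3 y=1 t=29 →N
[4] x=3 y=2 t=33 →N
[5] x=3 y=3 t=37 →N

path = [(1,0), (2,0), (3,0), (3,1), (3,2), (3,3)]
arrival = 37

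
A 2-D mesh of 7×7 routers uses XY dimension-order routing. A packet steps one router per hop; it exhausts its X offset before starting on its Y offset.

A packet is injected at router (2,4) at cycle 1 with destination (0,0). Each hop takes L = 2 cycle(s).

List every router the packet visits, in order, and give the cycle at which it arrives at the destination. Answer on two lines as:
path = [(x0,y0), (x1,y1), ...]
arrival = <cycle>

path = [(2,4), (1,4), (0,4), (0,3), (0,2), (0,1), (0,0)]
arrival = 13

src (2,4)  cyc=1
W→(1,4)  cyc=3
W→(0,4)  cyc=5
S→(0,3)  cyc=7
S→(0,2)  cyc=9
S→(0,1)  cyc=11
S→(0,0)  cyc=13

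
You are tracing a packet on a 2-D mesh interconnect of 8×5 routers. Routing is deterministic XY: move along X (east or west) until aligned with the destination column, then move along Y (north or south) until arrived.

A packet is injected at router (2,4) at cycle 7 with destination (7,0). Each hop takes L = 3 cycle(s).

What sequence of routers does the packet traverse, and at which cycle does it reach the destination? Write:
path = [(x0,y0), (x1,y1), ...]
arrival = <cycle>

path = [(2,4), (3,4), (4,4), (5,4), (6,4), (7,4), (7,3), (7,2), (7,1), (7,0)]
arrival = 34

hop 0: (2,4) @ cyc 7
hop 1: (3,4) @ cyc 10  [E]
hop 2: (4,4) @ cyc 13  [E]
hop 3: (5,4) @ cyc 16  [E]
hop 4: (6,4) @ cyc 19  [E]
hop 5: (7,4) @ cyc 22  [E]
hop 6: (7,3) @ cyc 25  [S]
hop 7: (7,2) @ cyc 28  [S]
hop 8: (7,1) @ cyc 31  [S]
hop 9: (7,0) @ cyc 34  [S]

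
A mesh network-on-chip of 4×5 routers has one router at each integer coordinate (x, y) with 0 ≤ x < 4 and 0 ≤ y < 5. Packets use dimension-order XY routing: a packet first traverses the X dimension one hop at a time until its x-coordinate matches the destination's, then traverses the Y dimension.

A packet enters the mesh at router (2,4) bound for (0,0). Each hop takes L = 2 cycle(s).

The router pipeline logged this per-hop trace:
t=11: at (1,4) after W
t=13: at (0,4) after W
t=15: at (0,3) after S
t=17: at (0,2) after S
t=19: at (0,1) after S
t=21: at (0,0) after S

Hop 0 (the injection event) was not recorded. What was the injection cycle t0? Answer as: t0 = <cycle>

cyc[1] = 11 and cyc[k] = t0 + k·L for every k.
Therefore t0 = 11 − L = 9.

t0 = 9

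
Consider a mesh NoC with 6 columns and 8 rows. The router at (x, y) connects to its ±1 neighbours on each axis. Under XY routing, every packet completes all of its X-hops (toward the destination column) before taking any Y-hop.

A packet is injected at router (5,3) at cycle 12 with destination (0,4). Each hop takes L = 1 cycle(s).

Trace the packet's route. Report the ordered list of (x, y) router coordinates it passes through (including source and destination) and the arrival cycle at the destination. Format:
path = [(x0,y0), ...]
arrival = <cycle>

src (5,3)  cyc=12
W→(4,3)  cyc=13
W→(3,3)  cyc=14
W→(2,3)  cyc=15
W→(1,3)  cyc=16
W→(0,3)  cyc=17
N→(0,4)  cyc=18

path = [(5,3), (4,3), (3,3), (2,3), (1,3), (0,3), (0,4)]
arrival = 18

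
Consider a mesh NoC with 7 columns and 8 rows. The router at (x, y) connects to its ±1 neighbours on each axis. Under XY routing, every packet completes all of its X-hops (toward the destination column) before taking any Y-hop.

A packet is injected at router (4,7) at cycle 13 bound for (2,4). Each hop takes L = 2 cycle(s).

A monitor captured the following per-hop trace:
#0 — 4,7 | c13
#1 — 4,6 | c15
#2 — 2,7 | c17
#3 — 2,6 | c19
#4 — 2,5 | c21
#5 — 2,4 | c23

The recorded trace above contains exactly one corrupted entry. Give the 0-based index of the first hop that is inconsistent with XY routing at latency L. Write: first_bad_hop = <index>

first_bad_hop = 1

hop 1: step (+0,-1), +2 cyc — BAD: Y-move but x=4≠2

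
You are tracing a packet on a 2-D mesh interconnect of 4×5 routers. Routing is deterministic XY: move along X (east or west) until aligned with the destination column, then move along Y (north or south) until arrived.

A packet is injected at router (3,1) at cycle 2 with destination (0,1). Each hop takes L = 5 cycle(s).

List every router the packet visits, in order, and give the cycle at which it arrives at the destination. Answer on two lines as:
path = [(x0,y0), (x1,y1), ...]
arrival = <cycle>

path = [(3,1), (2,1), (1,1), (0,1)]
arrival = 17

#0 — 3,1 | c2
#1 — 2,1 | c7 | W
#2 — 1,1 | c12 | W
#3 — 0,1 | c17 | W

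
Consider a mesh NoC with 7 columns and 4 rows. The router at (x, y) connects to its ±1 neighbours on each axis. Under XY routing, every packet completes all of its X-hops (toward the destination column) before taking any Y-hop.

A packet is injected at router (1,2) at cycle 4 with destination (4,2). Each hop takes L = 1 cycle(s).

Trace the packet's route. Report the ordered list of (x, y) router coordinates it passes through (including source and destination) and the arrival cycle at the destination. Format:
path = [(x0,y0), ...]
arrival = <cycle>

path = [(1,2), (2,2), (3,2), (4,2)]
arrival = 7

t=4: at (1,2)
t=5: at (2,2) after E
t=6: at (3,2) after E
t=7: at (4,2) after E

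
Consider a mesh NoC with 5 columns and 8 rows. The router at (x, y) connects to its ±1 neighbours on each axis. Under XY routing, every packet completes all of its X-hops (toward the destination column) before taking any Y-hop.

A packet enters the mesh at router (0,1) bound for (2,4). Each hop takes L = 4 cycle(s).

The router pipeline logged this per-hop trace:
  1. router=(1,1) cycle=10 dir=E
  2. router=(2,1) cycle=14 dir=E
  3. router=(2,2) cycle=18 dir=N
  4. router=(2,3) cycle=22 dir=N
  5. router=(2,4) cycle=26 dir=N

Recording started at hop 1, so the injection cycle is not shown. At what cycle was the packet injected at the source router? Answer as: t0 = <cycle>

The first recorded entry is hop 1 at cycle 10.
Therefore t0 = 10 − L = 6.

t0 = 6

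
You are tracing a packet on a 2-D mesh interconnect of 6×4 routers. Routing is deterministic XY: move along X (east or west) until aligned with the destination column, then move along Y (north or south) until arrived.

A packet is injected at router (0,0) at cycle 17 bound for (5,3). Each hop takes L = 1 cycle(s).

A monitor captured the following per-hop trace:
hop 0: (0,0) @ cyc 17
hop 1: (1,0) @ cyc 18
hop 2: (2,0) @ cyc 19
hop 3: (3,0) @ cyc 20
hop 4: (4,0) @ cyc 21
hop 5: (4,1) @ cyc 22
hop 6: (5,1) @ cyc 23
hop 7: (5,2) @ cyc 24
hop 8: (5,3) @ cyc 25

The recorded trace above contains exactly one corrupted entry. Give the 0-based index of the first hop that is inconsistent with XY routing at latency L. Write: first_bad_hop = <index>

first_bad_hop = 5

  1: Δx=+1 Δy=+0 Δt=1 [ok]
  2: Δx=+1 Δy=+0 Δt=1 [ok]
  3: Δx=+1 Δy=+0 Δt=1 [ok]
  4: Δx=+1 Δy=+0 Δt=1 [ok]
  5: Δx=+0 Δy=+1 Δt=1 [BAD: Y-move but x=4≠5]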